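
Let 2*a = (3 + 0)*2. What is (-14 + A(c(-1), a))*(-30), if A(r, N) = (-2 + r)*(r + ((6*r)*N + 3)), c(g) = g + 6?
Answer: -8400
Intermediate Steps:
a = 3 (a = ((3 + 0)*2)/2 = (3*2)/2 = (1/2)*6 = 3)
c(g) = 6 + g
A(r, N) = (-2 + r)*(3 + r + 6*N*r) (A(r, N) = (-2 + r)*(r + (6*N*r + 3)) = (-2 + r)*(r + (3 + 6*N*r)) = (-2 + r)*(3 + r + 6*N*r))
(-14 + A(c(-1), a))*(-30) = (-14 + (-6 + (6 - 1) + (6 - 1)**2 - 12*3*(6 - 1) + 6*3*(6 - 1)**2))*(-30) = (-14 + (-6 + 5 + 5**2 - 12*3*5 + 6*3*5**2))*(-30) = (-14 + (-6 + 5 + 25 - 180 + 6*3*25))*(-30) = (-14 + (-6 + 5 + 25 - 180 + 450))*(-30) = (-14 + 294)*(-30) = 280*(-30) = -8400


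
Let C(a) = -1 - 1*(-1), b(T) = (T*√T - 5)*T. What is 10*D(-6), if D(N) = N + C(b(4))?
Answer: -60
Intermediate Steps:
b(T) = T*(-5 + T^(3/2)) (b(T) = (T^(3/2) - 5)*T = (-5 + T^(3/2))*T = T*(-5 + T^(3/2)))
C(a) = 0 (C(a) = -1 + 1 = 0)
D(N) = N (D(N) = N + 0 = N)
10*D(-6) = 10*(-6) = -60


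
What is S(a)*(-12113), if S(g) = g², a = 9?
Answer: -981153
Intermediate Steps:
S(a)*(-12113) = 9²*(-12113) = 81*(-12113) = -981153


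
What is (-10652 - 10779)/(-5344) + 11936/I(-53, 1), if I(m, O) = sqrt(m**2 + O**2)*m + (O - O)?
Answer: 21431/5344 - 5968*sqrt(2810)/74465 ≈ -0.23815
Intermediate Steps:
I(m, O) = m*sqrt(O**2 + m**2) (I(m, O) = sqrt(O**2 + m**2)*m + 0 = m*sqrt(O**2 + m**2) + 0 = m*sqrt(O**2 + m**2))
(-10652 - 10779)/(-5344) + 11936/I(-53, 1) = (-10652 - 10779)/(-5344) + 11936/((-53*sqrt(1**2 + (-53)**2))) = -21431*(-1/5344) + 11936/((-53*sqrt(1 + 2809))) = 21431/5344 + 11936/((-53*sqrt(2810))) = 21431/5344 + 11936*(-sqrt(2810)/148930) = 21431/5344 - 5968*sqrt(2810)/74465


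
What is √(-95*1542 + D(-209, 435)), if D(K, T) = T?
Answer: I*√146055 ≈ 382.17*I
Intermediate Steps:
√(-95*1542 + D(-209, 435)) = √(-95*1542 + 435) = √(-146490 + 435) = √(-146055) = I*√146055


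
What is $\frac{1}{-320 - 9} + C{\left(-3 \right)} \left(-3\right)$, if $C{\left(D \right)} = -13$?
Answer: $\frac{12830}{329} \approx 38.997$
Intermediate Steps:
$\frac{1}{-320 - 9} + C{\left(-3 \right)} \left(-3\right) = \frac{1}{-320 - 9} - -39 = \frac{1}{-329} + 39 = - \frac{1}{329} + 39 = \frac{12830}{329}$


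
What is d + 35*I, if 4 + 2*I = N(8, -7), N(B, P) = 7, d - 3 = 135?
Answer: 381/2 ≈ 190.50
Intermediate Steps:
d = 138 (d = 3 + 135 = 138)
I = 3/2 (I = -2 + (½)*7 = -2 + 7/2 = 3/2 ≈ 1.5000)
d + 35*I = 138 + 35*(3/2) = 138 + 105/2 = 381/2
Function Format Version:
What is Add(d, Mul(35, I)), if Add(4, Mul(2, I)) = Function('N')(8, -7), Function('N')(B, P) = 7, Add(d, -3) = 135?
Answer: Rational(381, 2) ≈ 190.50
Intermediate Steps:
d = 138 (d = Add(3, 135) = 138)
I = Rational(3, 2) (I = Add(-2, Mul(Rational(1, 2), 7)) = Add(-2, Rational(7, 2)) = Rational(3, 2) ≈ 1.5000)
Add(d, Mul(35, I)) = Add(138, Mul(35, Rational(3, 2))) = Add(138, Rational(105, 2)) = Rational(381, 2)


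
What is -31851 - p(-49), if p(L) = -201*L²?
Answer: 450750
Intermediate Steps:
-31851 - p(-49) = -31851 - (-201)*(-49)² = -31851 - (-201)*2401 = -31851 - 1*(-482601) = -31851 + 482601 = 450750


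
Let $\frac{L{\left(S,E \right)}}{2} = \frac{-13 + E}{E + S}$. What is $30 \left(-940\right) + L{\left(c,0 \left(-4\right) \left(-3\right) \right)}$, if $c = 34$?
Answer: $- \frac{479413}{17} \approx -28201.0$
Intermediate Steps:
$L{\left(S,E \right)} = \frac{2 \left(-13 + E\right)}{E + S}$ ($L{\left(S,E \right)} = 2 \frac{-13 + E}{E + S} = \frac{2 \left(-13 + E\right)}{E + S}$)
$30 \left(-940\right) + L{\left(c,0 \left(-4\right) \left(-3\right) \right)} = 30 \left(-940\right) + \frac{2 \left(-13 + 0 \left(-4\right) \left(-3\right)\right)}{0 \left(-4\right) \left(-3\right) + 34} = -28200 + \frac{2 \left(-13 + 0 \left(-3\right)\right)}{0 \left(-3\right) + 34} = -28200 + \frac{2 \left(-13 + 0\right)}{0 + 34} = -28200 + 2 \cdot \frac{1}{34} \left(-13\right) = -28200 - \frac{13}{17} = - \frac{479413}{17}$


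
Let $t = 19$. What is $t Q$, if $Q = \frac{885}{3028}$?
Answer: $\frac{16815}{3028} \approx 5.5532$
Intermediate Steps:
$Q = \frac{885}{3028}$ ($Q = 885 \cdot \frac{1}{3028} = \frac{885}{3028} \approx 0.29227$)
$t Q = 19 \cdot \frac{885}{3028} = \frac{16815}{3028}$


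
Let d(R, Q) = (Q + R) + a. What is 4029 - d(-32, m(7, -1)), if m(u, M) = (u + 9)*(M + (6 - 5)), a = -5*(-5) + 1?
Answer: 4035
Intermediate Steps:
a = 26 (a = 25 + 1 = 26)
m(u, M) = (1 + M)*(9 + u) (m(u, M) = (9 + u)*(M + 1) = (9 + u)*(1 + M) = (1 + M)*(9 + u))
d(R, Q) = 26 + Q + R (d(R, Q) = (Q + R) + 26 = 26 + Q + R)
4029 - d(-32, m(7, -1)) = 4029 - (26 + (9 + 7 + 9*(-1) - 1*7) - 32) = 4029 - (26 + (9 + 7 - 9 - 7) - 32) = 4029 - (26 + 0 - 32) = 4029 - 1*(-6) = 4029 + 6 = 4035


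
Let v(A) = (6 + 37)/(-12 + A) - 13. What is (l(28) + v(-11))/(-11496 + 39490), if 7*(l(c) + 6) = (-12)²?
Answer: -24/2253517 ≈ -1.0650e-5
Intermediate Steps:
l(c) = 102/7 (l(c) = -6 + (⅐)*(-12)² = -6 + (⅐)*144 = -6 + 144/7 = 102/7)
v(A) = -13 + 43/(-12 + A) (v(A) = 43/(-12 + A) - 13 = -13 + 43/(-12 + A))
(l(28) + v(-11))/(-11496 + 39490) = (102/7 + (199 - 13*(-11))/(-12 - 11))/(-11496 + 39490) = (102/7 + (199 + 143)/(-23))/27994 = (102/7 - 1/23*342)*(1/27994) = (102/7 - 342/23)*(1/27994) = -48/161*1/27994 = -24/2253517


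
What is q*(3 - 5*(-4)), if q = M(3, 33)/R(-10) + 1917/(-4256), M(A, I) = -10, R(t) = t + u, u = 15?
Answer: -239867/4256 ≈ -56.360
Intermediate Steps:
R(t) = 15 + t (R(t) = t + 15 = 15 + t)
q = -10429/4256 (q = -10/(15 - 10) + 1917/(-4256) = -10/5 + 1917*(-1/4256) = -10*1/5 - 1917/4256 = -2 - 1917/4256 = -10429/4256 ≈ -2.4504)
q*(3 - 5*(-4)) = -10429*(3 - 5*(-4))/4256 = -10429*(3 + 20)/4256 = -10429/4256*23 = -239867/4256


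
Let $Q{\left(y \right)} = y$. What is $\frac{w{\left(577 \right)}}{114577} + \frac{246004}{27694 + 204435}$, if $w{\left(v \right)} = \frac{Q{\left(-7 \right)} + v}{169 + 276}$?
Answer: $\frac{2508616090118}{2367101354537} \approx 1.0598$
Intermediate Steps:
$w{\left(v \right)} = - \frac{7}{445} + \frac{v}{445}$ ($w{\left(v \right)} = \frac{-7 + v}{169 + 276} = \frac{-7 + v}{445} = \left(-7 + v\right) \frac{1}{445} = - \frac{7}{445} + \frac{v}{445}$)
$\frac{w{\left(577 \right)}}{114577} + \frac{246004}{27694 + 204435} = \frac{- \frac{7}{445} + \frac{1}{445} \cdot 577}{114577} + \frac{246004}{27694 + 204435} = \left(- \frac{7}{445} + \frac{577}{445}\right) \frac{1}{114577} + \frac{246004}{232129} = \frac{114}{89} \cdot \frac{1}{114577} + 246004 \cdot \frac{1}{232129} = \frac{114}{10197353} + \frac{246004}{232129} = \frac{2508616090118}{2367101354537}$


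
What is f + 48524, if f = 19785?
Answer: 68309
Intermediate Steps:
f + 48524 = 19785 + 48524 = 68309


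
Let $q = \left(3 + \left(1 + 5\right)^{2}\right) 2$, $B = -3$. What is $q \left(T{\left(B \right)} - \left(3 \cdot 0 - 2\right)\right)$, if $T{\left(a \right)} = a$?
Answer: $-78$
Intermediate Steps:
$q = 78$ ($q = \left(3 + 6^{2}\right) 2 = \left(3 + 36\right) 2 = 39 \cdot 2 = 78$)
$q \left(T{\left(B \right)} - \left(3 \cdot 0 - 2\right)\right) = 78 \left(-3 - \left(3 \cdot 0 - 2\right)\right) = 78 \left(-3 - \left(0 - 2\right)\right) = 78 \left(-3 - -2\right) = 78 \left(-3 + 2\right) = 78 \left(-1\right) = -78$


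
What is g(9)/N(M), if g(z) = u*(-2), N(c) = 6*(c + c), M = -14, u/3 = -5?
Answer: -5/28 ≈ -0.17857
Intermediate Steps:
u = -15 (u = 3*(-5) = -15)
N(c) = 12*c (N(c) = 6*(2*c) = 12*c)
g(z) = 30 (g(z) = -15*(-2) = 30)
g(9)/N(M) = 30/((12*(-14))) = 30/(-168) = 30*(-1/168) = -5/28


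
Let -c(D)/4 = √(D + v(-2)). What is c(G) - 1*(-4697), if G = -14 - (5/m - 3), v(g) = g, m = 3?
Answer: 4697 - 8*I*√33/3 ≈ 4697.0 - 15.319*I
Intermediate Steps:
G = -38/3 (G = -14 - (5/3 - 3) = -14 - 1*(-4/3) = -14 + 4/3 = -38/3 ≈ -12.667)
c(D) = -4*√(-2 + D) (c(D) = -4*√(D - 2) = -4*√(-2 + D))
c(G) - 1*(-4697) = -4*√(-2 - 38/3) - 1*(-4697) = -8*I*√33/3 + 4697 = 4697 - 8*I*√33/3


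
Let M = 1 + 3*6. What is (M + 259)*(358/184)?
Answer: 24881/46 ≈ 540.89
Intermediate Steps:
M = 19 (M = 1 + 18 = 19)
(M + 259)*(358/184) = (19 + 259)*(358/184) = 278*(358*(1/184)) = 278*(179/92) = 24881/46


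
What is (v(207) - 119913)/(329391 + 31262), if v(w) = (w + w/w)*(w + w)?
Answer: -33801/360653 ≈ -0.093722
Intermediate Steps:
v(w) = 2*w*(1 + w) (v(w) = (w + 1)*(2*w) = (1 + w)*(2*w) = 2*w*(1 + w))
(v(207) - 119913)/(329391 + 31262) = (2*207*(1 + 207) - 119913)/(329391 + 31262) = (2*207*208 - 119913)/360653 = (86112 - 119913)*(1/360653) = -33801*1/360653 = -33801/360653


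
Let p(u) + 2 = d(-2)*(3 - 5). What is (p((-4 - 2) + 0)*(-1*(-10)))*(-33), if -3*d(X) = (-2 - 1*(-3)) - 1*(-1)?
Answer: 220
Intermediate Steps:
d(X) = -2/3 (d(X) = -((-2 - 1*(-3)) - 1*(-1))/3 = -((-2 + 3) + 1)/3 = -(1 + 1)/3 = -1/3*2 = -2/3)
p(u) = -2/3 (p(u) = -2 - 2*(3 - 5)/3 = -2 - 2/3*(-2) = -2 + 4/3 = -2/3)
(p((-4 - 2) + 0)*(-1*(-10)))*(-33) = -(-2)*(-10)/3*(-33) = -2/3*10*(-33) = -20/3*(-33) = 220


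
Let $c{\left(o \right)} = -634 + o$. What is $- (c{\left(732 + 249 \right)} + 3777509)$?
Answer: $-3777856$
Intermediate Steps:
$- (c{\left(732 + 249 \right)} + 3777509) = - (\left(-634 + \left(732 + 249\right)\right) + 3777509) = - (\left(-634 + 981\right) + 3777509) = - (347 + 3777509) = \left(-1\right) 3777856 = -3777856$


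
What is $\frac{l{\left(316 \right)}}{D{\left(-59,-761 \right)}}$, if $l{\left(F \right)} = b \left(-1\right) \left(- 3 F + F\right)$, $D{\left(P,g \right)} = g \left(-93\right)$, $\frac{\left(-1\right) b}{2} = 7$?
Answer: $- \frac{8848}{70773} \approx -0.12502$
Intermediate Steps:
$b = -14$ ($b = \left(-2\right) 7 = -14$)
$D{\left(P,g \right)} = - 93 g$
$l{\left(F \right)} = - 28 F$ ($l{\left(F \right)} = \left(-14\right) \left(-1\right) \left(- 3 F + F\right) = 14 \left(- 2 F\right) = - 28 F$)
$\frac{l{\left(316 \right)}}{D{\left(-59,-761 \right)}} = \frac{\left(-28\right) 316}{\left(-93\right) \left(-761\right)} = - \frac{8848}{70773}$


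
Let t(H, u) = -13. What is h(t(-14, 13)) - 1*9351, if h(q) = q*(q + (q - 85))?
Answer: -7908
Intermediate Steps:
h(q) = q*(-85 + 2*q) (h(q) = q*(q + (-85 + q)) = q*(-85 + 2*q))
h(t(-14, 13)) - 1*9351 = -13*(-85 + 2*(-13)) - 1*9351 = -13*(-85 - 26) - 9351 = -13*(-111) - 9351 = 1443 - 9351 = -7908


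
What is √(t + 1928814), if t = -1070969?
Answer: √857845 ≈ 926.20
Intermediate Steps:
√(t + 1928814) = √(-1070969 + 1928814) = √857845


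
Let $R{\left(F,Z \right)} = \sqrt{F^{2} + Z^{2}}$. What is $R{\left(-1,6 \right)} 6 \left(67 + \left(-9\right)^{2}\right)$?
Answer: $888 \sqrt{37} \approx 5401.5$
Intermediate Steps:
$R{\left(-1,6 \right)} 6 \left(67 + \left(-9\right)^{2}\right) = \sqrt{\left(-1\right)^{2} + 6^{2}} \cdot 6 \left(67 + \left(-9\right)^{2}\right) = \sqrt{1 + 36} \cdot 6 \left(67 + 81\right) = \sqrt{37} \cdot 6 \cdot 148 = 6 \sqrt{37} \cdot 148 = 888 \sqrt{37}$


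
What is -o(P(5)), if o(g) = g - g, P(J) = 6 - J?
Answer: 0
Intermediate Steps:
o(g) = 0
-o(P(5)) = -1*0 = 0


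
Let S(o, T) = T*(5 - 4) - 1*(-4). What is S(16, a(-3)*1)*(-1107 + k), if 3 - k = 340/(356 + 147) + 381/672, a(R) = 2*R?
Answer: 124529929/56336 ≈ 2210.5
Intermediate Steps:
S(o, T) = 4 + T (S(o, T) = T*1 + 4 = T + 4 = 4 + T)
k = 197975/112672 (k = 3 - (340/(356 + 147) + 381/672) = 3 - (340/503 + 381*(1/672)) = 3 - (340*(1/503) + 127/224) = 3 - (340/503 + 127/224) = 3 - 1*140041/112672 = 3 - 140041/112672 = 197975/112672 ≈ 1.7571)
S(16, a(-3)*1)*(-1107 + k) = (4 + (2*(-3))*1)*(-1107 + 197975/112672) = (4 - 6*1)*(-124529929/112672) = (4 - 6)*(-124529929/112672) = -2*(-124529929/112672) = 124529929/56336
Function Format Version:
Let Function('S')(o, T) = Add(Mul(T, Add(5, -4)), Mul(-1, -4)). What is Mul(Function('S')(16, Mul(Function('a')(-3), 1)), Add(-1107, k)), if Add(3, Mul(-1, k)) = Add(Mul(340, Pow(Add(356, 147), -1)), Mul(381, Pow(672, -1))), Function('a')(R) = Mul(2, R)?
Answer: Rational(124529929, 56336) ≈ 2210.5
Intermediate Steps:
Function('S')(o, T) = Add(4, T) (Function('S')(o, T) = Add(Mul(T, 1), 4) = Add(T, 4) = Add(4, T))
k = Rational(197975, 112672) (k = Add(3, Mul(-1, Add(Mul(340, Pow(Add(356, 147), -1)), Mul(381, Pow(672, -1))))) = Add(3, Mul(-1, Add(Mul(340, Pow(503, -1)), Mul(381, Rational(1, 672))))) = Add(3, Mul(-1, Add(Mul(340, Rational(1, 503)), Rational(127, 224)))) = Add(3, Mul(-1, Add(Rational(340, 503), Rational(127, 224)))) = Add(3, Mul(-1, Rational(140041, 112672))) = Add(3, Rational(-140041, 112672)) = Rational(197975, 112672) ≈ 1.7571)
Mul(Function('S')(16, Mul(Function('a')(-3), 1)), Add(-1107, k)) = Mul(Add(4, Mul(Mul(2, -3), 1)), Add(-1107, Rational(197975, 112672))) = Mul(Add(4, Mul(-6, 1)), Rational(-124529929, 112672)) = Mul(Add(4, -6), Rational(-124529929, 112672)) = Mul(-2, Rational(-124529929, 112672)) = Rational(124529929, 56336)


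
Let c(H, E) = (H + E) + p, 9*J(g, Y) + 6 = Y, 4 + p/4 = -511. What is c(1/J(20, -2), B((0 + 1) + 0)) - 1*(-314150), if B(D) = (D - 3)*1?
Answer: 2496695/8 ≈ 3.1209e+5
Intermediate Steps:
p = -2060 (p = -16 + 4*(-511) = -16 - 2044 = -2060)
J(g, Y) = -2/3 + Y/9
B(D) = -3 + D (B(D) = (-3 + D)*1 = -3 + D)
c(H, E) = -2060 + E + H (c(H, E) = (H + E) - 2060 = (E + H) - 2060 = -2060 + E + H)
c(1/J(20, -2), B((0 + 1) + 0)) - 1*(-314150) = (-2060 + (-3 + ((0 + 1) + 0)) + 1/(-2/3 + (1/9)*(-2))) - 1*(-314150) = (-2060 + (-3 + (1 + 0)) + 1/(-2/3 - 2/9)) + 314150 = (-2060 + (-3 + 1) + 1/(-8/9)) + 314150 = (-2060 - 2 - 9/8) + 314150 = -16505/8 + 314150 = 2496695/8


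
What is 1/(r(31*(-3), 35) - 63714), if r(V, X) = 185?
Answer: -1/63529 ≈ -1.5741e-5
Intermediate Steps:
1/(r(31*(-3), 35) - 63714) = 1/(185 - 63714) = 1/(-63529) = -1/63529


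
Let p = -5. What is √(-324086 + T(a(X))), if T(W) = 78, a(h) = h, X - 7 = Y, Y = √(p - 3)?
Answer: 2*I*√81002 ≈ 569.22*I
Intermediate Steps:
Y = 2*I*√2 (Y = √(-5 - 3) = √(-8) = 2*I*√2 ≈ 2.8284*I)
X = 7 + 2*I*√2 ≈ 7.0 + 2.8284*I
√(-324086 + T(a(X))) = √(-324086 + 78) = √(-324008) = 2*I*√81002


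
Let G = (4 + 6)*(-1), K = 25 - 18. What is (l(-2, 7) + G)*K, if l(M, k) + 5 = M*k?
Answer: -203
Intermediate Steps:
l(M, k) = -5 + M*k
K = 7
G = -10 (G = 10*(-1) = -10)
(l(-2, 7) + G)*K = ((-5 - 2*7) - 10)*7 = ((-5 - 14) - 10)*7 = (-19 - 10)*7 = -29*7 = -203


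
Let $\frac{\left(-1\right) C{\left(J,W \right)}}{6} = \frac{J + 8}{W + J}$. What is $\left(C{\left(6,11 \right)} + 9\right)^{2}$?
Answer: $\frac{4761}{289} \approx 16.474$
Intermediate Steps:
$C{\left(J,W \right)} = - \frac{6 \left(8 + J\right)}{J + W}$ ($C{\left(J,W \right)} = - 6 \frac{J + 8}{W + J} = - 6 \frac{8 + J}{J + W} = - \frac{6 \left(8 + J\right)}{J + W}$)
$\left(C{\left(6,11 \right)} + 9\right)^{2} = \left(\frac{6 \left(-8 - 6\right)}{6 + 11} + 9\right)^{2} = \left(\frac{6 \left(-8 - 6\right)}{17} + 9\right)^{2} = \left(6 \cdot \frac{1}{17} \left(-14\right) + 9\right)^{2} = \left(- \frac{84}{17} + 9\right)^{2} = \left(\frac{69}{17}\right)^{2} = \frac{4761}{289}$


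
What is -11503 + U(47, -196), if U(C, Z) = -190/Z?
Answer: -1127199/98 ≈ -11502.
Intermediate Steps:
-11503 + U(47, -196) = -11503 - 190/(-196) = -11503 - 190*(-1/196) = -11503 + 95/98 = -1127199/98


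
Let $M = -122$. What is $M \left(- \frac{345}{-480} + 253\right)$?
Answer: $- \frac{495259}{16} \approx -30954.0$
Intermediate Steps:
$M \left(- \frac{345}{-480} + 253\right) = - 122 \left(- \frac{345}{-480} + 253\right) = - 122 \left(\left(-345\right) \left(- \frac{1}{480}\right) + 253\right) = - 122 \left(\frac{23}{32} + 253\right) = \left(-122\right) \frac{8119}{32} = - \frac{495259}{16}$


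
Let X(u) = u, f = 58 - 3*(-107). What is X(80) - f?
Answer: -299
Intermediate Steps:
f = 379 (f = 58 + 321 = 379)
X(80) - f = 80 - 1*379 = 80 - 379 = -299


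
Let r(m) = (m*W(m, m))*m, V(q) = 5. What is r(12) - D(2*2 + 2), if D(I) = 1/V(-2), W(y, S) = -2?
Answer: -1441/5 ≈ -288.20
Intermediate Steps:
D(I) = ⅕ (D(I) = 1/5 = ⅕)
r(m) = -2*m² (r(m) = (m*(-2))*m = (-2*m)*m = -2*m²)
r(12) - D(2*2 + 2) = -2*12² - 1*⅕ = -2*144 - ⅕ = -288 - ⅕ = -1441/5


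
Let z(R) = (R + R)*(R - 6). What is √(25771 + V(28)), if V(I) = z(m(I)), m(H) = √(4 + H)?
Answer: √(25835 - 48*√2) ≈ 160.52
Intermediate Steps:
z(R) = 2*R*(-6 + R) (z(R) = (2*R)*(-6 + R) = 2*R*(-6 + R))
V(I) = 2*√(4 + I)*(-6 + √(4 + I))
√(25771 + V(28)) = √(25771 + (8 - 12*√(4 + 28) + 2*28)) = √(25771 + (8 - 48*√2 + 56)) = √(25771 + (64 - 48*√2)) = √(25835 - 48*√2)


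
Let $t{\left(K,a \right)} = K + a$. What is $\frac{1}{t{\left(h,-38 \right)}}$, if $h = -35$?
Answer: $- \frac{1}{73} \approx -0.013699$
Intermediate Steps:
$\frac{1}{t{\left(h,-38 \right)}} = \frac{1}{-35 - 38} = \frac{1}{-73} = - \frac{1}{73}$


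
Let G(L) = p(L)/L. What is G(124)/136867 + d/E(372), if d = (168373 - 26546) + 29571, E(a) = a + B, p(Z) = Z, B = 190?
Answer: 11729365314/38459627 ≈ 304.98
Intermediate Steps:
E(a) = 190 + a (E(a) = a + 190 = 190 + a)
d = 171398 (d = 141827 + 29571 = 171398)
G(L) = 1 (G(L) = L/L = 1)
G(124)/136867 + d/E(372) = 1/136867 + 171398/(190 + 372) = 1*(1/136867) + 171398/562 = 1/136867 + 171398*(1/562) = 1/136867 + 85699/281 = 11729365314/38459627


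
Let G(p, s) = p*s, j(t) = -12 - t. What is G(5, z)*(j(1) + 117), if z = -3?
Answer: -1560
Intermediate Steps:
G(5, z)*(j(1) + 117) = (5*(-3))*((-12 - 1*1) + 117) = -15*((-12 - 1) + 117) = -15*(-13 + 117) = -15*104 = -1560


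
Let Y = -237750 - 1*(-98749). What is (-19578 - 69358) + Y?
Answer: -227937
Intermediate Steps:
Y = -139001 (Y = -237750 + 98749 = -139001)
(-19578 - 69358) + Y = (-19578 - 69358) - 139001 = -88936 - 139001 = -227937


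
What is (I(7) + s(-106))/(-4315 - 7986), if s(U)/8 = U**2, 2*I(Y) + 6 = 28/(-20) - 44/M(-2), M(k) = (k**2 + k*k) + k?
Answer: -2696419/369030 ≈ -7.3068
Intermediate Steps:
M(k) = k + 2*k**2 (M(k) = (k**2 + k**2) + k = 2*k**2 + k = k + 2*k**2)
I(Y) = -221/30 (I(Y) = -3 + (28/(-20) - 44*(-1/(2*(1 + 2*(-2)))))/2 = -3 + (28*(-1/20) - 44*(-1/(2*(1 - 4))))/2 = -3 + (-7/5 - 44/((-2*(-3))))/2 = -3 + (-7/5 - 44/6)/2 = -3 + (-7/5 - 44*1/6)/2 = -3 + (-7/5 - 22/3)/2 = -3 + (1/2)*(-131/15) = -3 - 131/30 = -221/30)
s(U) = 8*U**2
(I(7) + s(-106))/(-4315 - 7986) = (-221/30 + 8*(-106)**2)/(-4315 - 7986) = (-221/30 + 8*11236)/(-12301) = (-221/30 + 89888)*(-1/12301) = (2696419/30)*(-1/12301) = -2696419/369030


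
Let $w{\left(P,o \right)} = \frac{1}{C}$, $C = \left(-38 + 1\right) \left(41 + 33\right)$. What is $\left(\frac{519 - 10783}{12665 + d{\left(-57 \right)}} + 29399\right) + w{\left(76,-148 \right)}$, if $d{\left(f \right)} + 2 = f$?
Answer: $\frac{507342536267}{17257614} \approx 29398.0$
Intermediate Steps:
$d{\left(f \right)} = -2 + f$
$C = -2738$ ($C = \left(-37\right) 74 = -2738$)
$w{\left(P,o \right)} = - \frac{1}{2738}$ ($w{\left(P,o \right)} = \frac{1}{-2738} = - \frac{1}{2738}$)
$\left(\frac{519 - 10783}{12665 + d{\left(-57 \right)}} + 29399\right) + w{\left(76,-148 \right)} = \left(\frac{519 - 10783}{12665 - 59} + 29399\right) - \frac{1}{2738} = \left(- \frac{10264}{12665 - 59} + 29399\right) - \frac{1}{2738} = \left(- \frac{10264}{12606} + 29399\right) - \frac{1}{2738} = \left(\left(-10264\right) \frac{1}{12606} + 29399\right) - \frac{1}{2738} = \left(- \frac{5132}{6303} + 29399\right) - \frac{1}{2738} = \frac{185296765}{6303} - \frac{1}{2738} = \frac{507342536267}{17257614}$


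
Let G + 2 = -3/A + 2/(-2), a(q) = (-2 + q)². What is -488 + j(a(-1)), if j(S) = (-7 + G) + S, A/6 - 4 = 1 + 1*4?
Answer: -8803/18 ≈ -489.06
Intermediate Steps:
A = 54 (A = 24 + 6*(1 + 1*4) = 24 + 6*(1 + 4) = 24 + 6*5 = 24 + 30 = 54)
G = -55/18 (G = -2 + (-3/54 + 2/(-2)) = -2 + (-3*1/54 + 2*(-½)) = -2 + (-1/18 - 1) = -2 - 19/18 = -55/18 ≈ -3.0556)
j(S) = -181/18 + S (j(S) = (-7 - 55/18) + S = -181/18 + S)
-488 + j(a(-1)) = -488 + (-181/18 + (-2 - 1)²) = -488 + (-181/18 + (-3)²) = -488 + (-181/18 + 9) = -488 - 19/18 = -8803/18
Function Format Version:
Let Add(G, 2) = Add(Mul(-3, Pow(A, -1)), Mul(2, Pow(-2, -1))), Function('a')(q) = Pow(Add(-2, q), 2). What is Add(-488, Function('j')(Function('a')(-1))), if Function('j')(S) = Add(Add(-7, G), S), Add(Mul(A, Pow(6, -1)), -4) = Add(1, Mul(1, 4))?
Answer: Rational(-8803, 18) ≈ -489.06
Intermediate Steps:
A = 54 (A = Add(24, Mul(6, Add(1, Mul(1, 4)))) = Add(24, Mul(6, Add(1, 4))) = Add(24, Mul(6, 5)) = Add(24, 30) = 54)
G = Rational(-55, 18) (G = Add(-2, Add(Mul(-3, Pow(54, -1)), Mul(2, Pow(-2, -1)))) = Add(-2, Add(Mul(-3, Rational(1, 54)), Mul(2, Rational(-1, 2)))) = Add(-2, Add(Rational(-1, 18), -1)) = Add(-2, Rational(-19, 18)) = Rational(-55, 18) ≈ -3.0556)
Function('j')(S) = Add(Rational(-181, 18), S) (Function('j')(S) = Add(Add(-7, Rational(-55, 18)), S) = Add(Rational(-181, 18), S))
Add(-488, Function('j')(Function('a')(-1))) = Add(-488, Add(Rational(-181, 18), Pow(Add(-2, -1), 2))) = Add(-488, Add(Rational(-181, 18), Pow(-3, 2))) = Add(-488, Add(Rational(-181, 18), 9)) = Add(-488, Rational(-19, 18)) = Rational(-8803, 18)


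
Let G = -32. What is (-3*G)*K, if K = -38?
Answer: -3648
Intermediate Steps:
(-3*G)*K = -3*(-32)*(-38) = 96*(-38) = -3648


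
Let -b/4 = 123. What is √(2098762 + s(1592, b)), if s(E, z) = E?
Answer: √2100354 ≈ 1449.3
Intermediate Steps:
b = -492 (b = -4*123 = -492)
√(2098762 + s(1592, b)) = √(2098762 + 1592) = √2100354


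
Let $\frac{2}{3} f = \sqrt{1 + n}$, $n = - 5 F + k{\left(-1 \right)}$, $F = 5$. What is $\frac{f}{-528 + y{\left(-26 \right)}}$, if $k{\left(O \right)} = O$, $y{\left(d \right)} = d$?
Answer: $- \frac{15 i}{1108} \approx - 0.013538 i$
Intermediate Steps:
$n = -26$ ($n = \left(-5\right) 5 - 1 = -25 - 1 = -26$)
$f = \frac{15 i}{2}$ ($f = \frac{3 \sqrt{1 - 26}}{2} = \frac{3 \sqrt{-25}}{2} = \frac{3 \cdot 5 i}{2} = \frac{15 i}{2} \approx 7.5 i$)
$\frac{f}{-528 + y{\left(-26 \right)}} = \frac{\frac{15}{2} i}{-528 - 26} = \frac{\frac{15}{2} i}{-554} = \frac{15 i}{2} \left(- \frac{1}{554}\right) = - \frac{15 i}{1108}$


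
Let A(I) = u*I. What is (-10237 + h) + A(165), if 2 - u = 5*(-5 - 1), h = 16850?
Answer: 11893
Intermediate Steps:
u = 32 (u = 2 - 5*(-5 - 1) = 2 - 5*(-6) = 2 - 1*(-30) = 2 + 30 = 32)
A(I) = 32*I
(-10237 + h) + A(165) = (-10237 + 16850) + 32*165 = 6613 + 5280 = 11893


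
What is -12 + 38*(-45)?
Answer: -1722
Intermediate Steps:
-12 + 38*(-45) = -12 - 1710 = -1722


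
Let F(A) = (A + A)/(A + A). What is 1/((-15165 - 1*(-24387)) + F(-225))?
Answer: 1/9223 ≈ 0.00010842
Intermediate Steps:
F(A) = 1 (F(A) = (2*A)/((2*A)) = (2*A)*(1/(2*A)) = 1)
1/((-15165 - 1*(-24387)) + F(-225)) = 1/((-15165 - 1*(-24387)) + 1) = 1/((-15165 + 24387) + 1) = 1/(9222 + 1) = 1/9223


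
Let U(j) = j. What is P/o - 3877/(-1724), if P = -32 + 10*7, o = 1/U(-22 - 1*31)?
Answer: -3468259/1724 ≈ -2011.8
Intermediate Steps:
o = -1/53 (o = 1/(-22 - 1*31) = 1/(-22 - 31) = 1/(-53) = -1/53 ≈ -0.018868)
P = 38 (P = -32 + 70 = 38)
P/o - 3877/(-1724) = 38/(-1/53) - 3877/(-1724) = 38*(-53) - 3877*(-1/1724) = -2014 + 3877/1724 = -3468259/1724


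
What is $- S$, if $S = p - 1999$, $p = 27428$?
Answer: $-25429$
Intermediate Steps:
$S = 25429$ ($S = 27428 - 1999 = 25429$)
$- S = \left(-1\right) 25429 = -25429$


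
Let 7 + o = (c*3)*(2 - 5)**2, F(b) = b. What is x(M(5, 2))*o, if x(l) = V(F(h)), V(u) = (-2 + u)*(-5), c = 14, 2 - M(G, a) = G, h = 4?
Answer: -3710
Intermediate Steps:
M(G, a) = 2 - G
V(u) = 10 - 5*u
x(l) = -10 (x(l) = 10 - 5*4 = 10 - 20 = -10)
o = 371 (o = -7 + (14*3)*(2 - 5)**2 = -7 + 42*(-3)**2 = -7 + 42*9 = -7 + 378 = 371)
x(M(5, 2))*o = -10*371 = -3710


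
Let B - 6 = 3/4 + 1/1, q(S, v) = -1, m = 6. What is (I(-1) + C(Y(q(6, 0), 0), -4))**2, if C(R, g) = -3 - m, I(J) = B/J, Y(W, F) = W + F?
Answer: 4489/16 ≈ 280.56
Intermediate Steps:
B = 31/4 (B = 6 + (3/4 + 1/1) = 6 + (3*(1/4) + 1*1) = 6 + (3/4 + 1) = 6 + 7/4 = 31/4 ≈ 7.7500)
Y(W, F) = F + W
I(J) = 31/(4*J)
C(R, g) = -9 (C(R, g) = -3 - 1*6 = -3 - 6 = -9)
(I(-1) + C(Y(q(6, 0), 0), -4))**2 = ((31/4)/(-1) - 9)**2 = ((31/4)*(-1) - 9)**2 = (-31/4 - 9)**2 = (-67/4)**2 = 4489/16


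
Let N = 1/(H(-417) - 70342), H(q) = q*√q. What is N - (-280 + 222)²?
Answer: (-1402788*√417 + 236630489*I)/(-70342*I + 417*√417) ≈ -3364.0 + 1.6689e-6*I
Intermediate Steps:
H(q) = q^(3/2)
N = 1/(-70342 - 417*I*√417) (N = 1/((-417)^(3/2) - 70342) = 1/(-417*I*√417 - 70342) = 1/(-70342 - 417*I*√417) ≈ -1.4011e-5 + 1.6961e-6*I)
N - (-280 + 222)² = I/(-70342*I + 417*√417) - (-280 + 222)² = I/(-70342*I + 417*√417) - 1*(-58)² = I/(-70342*I + 417*√417) - 1*3364 = I/(-70342*I + 417*√417) - 3364 = -3364 + I/(-70342*I + 417*√417)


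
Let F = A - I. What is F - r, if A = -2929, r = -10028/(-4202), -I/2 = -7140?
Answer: -36161123/2101 ≈ -17211.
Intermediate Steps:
I = 14280 (I = -2*(-7140) = 14280)
r = 5014/2101 (r = -10028*(-1/4202) = 5014/2101 ≈ 2.3865)
F = -17209 (F = -2929 - 1*14280 = -2929 - 14280 = -17209)
F - r = -17209 - 1*5014/2101 = -17209 - 5014/2101 = -36161123/2101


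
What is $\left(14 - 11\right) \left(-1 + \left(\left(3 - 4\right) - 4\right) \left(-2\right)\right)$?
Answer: $27$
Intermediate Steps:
$\left(14 - 11\right) \left(-1 + \left(\left(3 - 4\right) - 4\right) \left(-2\right)\right) = \left(14 - 11\right) \left(-1 + \left(-1 - 4\right) \left(-2\right)\right) = 3 \left(-1 - -10\right) = 3 \left(-1 + 10\right) = 3 \cdot 9 = 27$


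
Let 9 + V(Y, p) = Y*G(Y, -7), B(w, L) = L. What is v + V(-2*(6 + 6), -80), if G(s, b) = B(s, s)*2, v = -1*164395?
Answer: -163252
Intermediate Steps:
v = -164395
G(s, b) = 2*s (G(s, b) = s*2 = 2*s)
V(Y, p) = -9 + 2*Y**2 (V(Y, p) = -9 + Y*(2*Y) = -9 + 2*Y**2)
v + V(-2*(6 + 6), -80) = -164395 + (-9 + 2*(-2*(6 + 6))**2) = -164395 + (-9 + 2*(-2*12)**2) = -164395 + (-9 + 2*(-24)**2) = -164395 + (-9 + 2*576) = -164395 + (-9 + 1152) = -164395 + 1143 = -163252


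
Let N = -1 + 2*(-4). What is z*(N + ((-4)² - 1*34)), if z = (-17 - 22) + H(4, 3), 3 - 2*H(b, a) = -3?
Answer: 972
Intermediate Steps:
H(b, a) = 3 (H(b, a) = 3/2 - ½*(-3) = 3/2 + 3/2 = 3)
z = -36 (z = (-17 - 22) + 3 = -39 + 3 = -36)
N = -9 (N = -1 - 8 = -9)
z*(N + ((-4)² - 1*34)) = -36*(-9 + ((-4)² - 1*34)) = -36*(-9 + (16 - 34)) = -36*(-9 - 18) = -36*(-27) = 972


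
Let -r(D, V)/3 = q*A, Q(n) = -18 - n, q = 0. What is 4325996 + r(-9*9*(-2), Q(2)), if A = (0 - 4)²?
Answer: 4325996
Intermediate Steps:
A = 16 (A = (-4)² = 16)
r(D, V) = 0 (r(D, V) = -0*16 = -3*0 = 0)
4325996 + r(-9*9*(-2), Q(2)) = 4325996 + 0 = 4325996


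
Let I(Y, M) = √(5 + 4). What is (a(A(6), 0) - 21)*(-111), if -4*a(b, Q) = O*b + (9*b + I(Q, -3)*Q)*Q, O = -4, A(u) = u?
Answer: 1665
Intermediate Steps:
I(Y, M) = 3 (I(Y, M) = √9 = 3)
a(b, Q) = b - Q*(3*Q + 9*b)/4 (a(b, Q) = -(-4*b + (9*b + 3*Q)*Q)/4 = -(-4*b + (3*Q + 9*b)*Q)/4 = -(-4*b + Q*(3*Q + 9*b))/4 = b - Q*(3*Q + 9*b)/4)
(a(A(6), 0) - 21)*(-111) = ((6 - ¾*0² - 9/4*0*6) - 21)*(-111) = ((6 - ¾*0 + 0) - 21)*(-111) = ((6 + 0 + 0) - 21)*(-111) = (6 - 21)*(-111) = -15*(-111) = 1665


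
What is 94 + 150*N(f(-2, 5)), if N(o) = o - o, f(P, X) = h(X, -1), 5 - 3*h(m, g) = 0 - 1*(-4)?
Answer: 94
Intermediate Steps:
h(m, g) = ⅓ (h(m, g) = 5/3 - (0 - 1*(-4))/3 = 5/3 - (0 + 4)/3 = 5/3 - ⅓*4 = 5/3 - 4/3 = ⅓)
f(P, X) = ⅓
N(o) = 0
94 + 150*N(f(-2, 5)) = 94 + 150*0 = 94 + 0 = 94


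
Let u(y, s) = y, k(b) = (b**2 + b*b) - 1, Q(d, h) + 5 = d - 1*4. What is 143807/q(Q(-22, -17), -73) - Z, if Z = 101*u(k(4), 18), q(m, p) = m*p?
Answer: -6941646/2263 ≈ -3067.5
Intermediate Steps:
Q(d, h) = -9 + d (Q(d, h) = -5 + (d - 1*4) = -5 + (d - 4) = -5 + (-4 + d) = -9 + d)
k(b) = -1 + 2*b**2 (k(b) = (b**2 + b**2) - 1 = 2*b**2 - 1 = -1 + 2*b**2)
Z = 3131 (Z = 101*(-1 + 2*4**2) = 101*(-1 + 2*16) = 101*(-1 + 32) = 101*31 = 3131)
143807/q(Q(-22, -17), -73) - Z = 143807/(((-9 - 22)*(-73))) - 1*3131 = 143807/((-31*(-73))) - 3131 = 143807/2263 - 3131 = -6941646/2263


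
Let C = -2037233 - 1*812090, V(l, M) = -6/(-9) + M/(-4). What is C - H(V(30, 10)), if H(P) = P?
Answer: -17095927/6 ≈ -2.8493e+6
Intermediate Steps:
V(l, M) = ⅔ - M/4 (V(l, M) = -6*(-⅑) + M*(-¼) = ⅔ - M/4)
C = -2849323 (C = -2037233 - 812090 = -2849323)
C - H(V(30, 10)) = -2849323 - (⅔ - ¼*10) = -2849323 - (⅔ - 5/2) = -2849323 - 1*(-11/6) = -2849323 + 11/6 = -17095927/6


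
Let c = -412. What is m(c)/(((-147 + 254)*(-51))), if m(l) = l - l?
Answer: 0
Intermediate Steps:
m(l) = 0
m(c)/(((-147 + 254)*(-51))) = 0/(((-147 + 254)*(-51))) = 0/((107*(-51))) = 0/(-5457) = 0*(-1/5457) = 0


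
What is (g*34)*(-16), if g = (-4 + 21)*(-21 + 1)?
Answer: 184960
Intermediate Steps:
g = -340 (g = 17*(-20) = -340)
(g*34)*(-16) = -340*34*(-16) = -11560*(-16) = 184960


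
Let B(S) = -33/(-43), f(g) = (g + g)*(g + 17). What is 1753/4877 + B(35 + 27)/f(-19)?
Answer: 5889745/15938036 ≈ 0.36954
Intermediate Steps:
f(g) = 2*g*(17 + g) (f(g) = (2*g)*(17 + g) = 2*g*(17 + g))
B(S) = 33/43 (B(S) = -33*(-1)/43 = -1*(-33/43) = 33/43)
1753/4877 + B(35 + 27)/f(-19) = 1753/4877 + 33/(43*((2*(-19)*(17 - 19)))) = 1753*(1/4877) + 33/(43*((2*(-19)*(-2)))) = 1753/4877 + (33/43)/76 = 1753/4877 + (33/43)*(1/76) = 1753/4877 + 33/3268 = 5889745/15938036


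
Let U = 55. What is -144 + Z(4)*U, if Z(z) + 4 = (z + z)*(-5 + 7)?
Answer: 516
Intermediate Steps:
Z(z) = -4 + 4*z (Z(z) = -4 + (z + z)*(-5 + 7) = -4 + (2*z)*2 = -4 + 4*z)
-144 + Z(4)*U = -144 + (-4 + 4*4)*55 = -144 + (-4 + 16)*55 = -144 + 12*55 = -144 + 660 = 516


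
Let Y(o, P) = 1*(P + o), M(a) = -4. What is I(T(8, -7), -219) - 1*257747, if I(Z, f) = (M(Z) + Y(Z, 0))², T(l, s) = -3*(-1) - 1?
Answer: -257743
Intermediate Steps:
T(l, s) = 2 (T(l, s) = 3 - 1 = 2)
Y(o, P) = P + o
I(Z, f) = (-4 + Z)² (I(Z, f) = (-4 + (0 + Z))² = (-4 + Z)²)
I(T(8, -7), -219) - 1*257747 = (-4 + 2)² - 1*257747 = (-2)² - 257747 = 4 - 257747 = -257743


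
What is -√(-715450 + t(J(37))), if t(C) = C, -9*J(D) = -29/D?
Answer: -I*√8815058377/111 ≈ -845.84*I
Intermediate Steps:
J(D) = 29/(9*D) (J(D) = -(-29)/(9*D) = 29/(9*D))
-√(-715450 + t(J(37))) = -√(-715450 + (29/9)/37) = -√(-715450 + (29/9)*(1/37)) = -√(-715450 + 29/333) = -√(-238244821/333) = -I*√8815058377/111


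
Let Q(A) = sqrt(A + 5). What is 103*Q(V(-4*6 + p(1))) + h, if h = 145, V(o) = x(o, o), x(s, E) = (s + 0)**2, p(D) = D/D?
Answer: 145 + 103*sqrt(534) ≈ 2525.2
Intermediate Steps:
p(D) = 1
x(s, E) = s**2
V(o) = o**2
Q(A) = sqrt(5 + A)
103*Q(V(-4*6 + p(1))) + h = 103*sqrt(5 + (-4*6 + 1)**2) + 145 = 103*sqrt(5 + (-24 + 1)**2) + 145 = 103*sqrt(5 + (-23)**2) + 145 = 103*sqrt(5 + 529) + 145 = 103*sqrt(534) + 145 = 145 + 103*sqrt(534)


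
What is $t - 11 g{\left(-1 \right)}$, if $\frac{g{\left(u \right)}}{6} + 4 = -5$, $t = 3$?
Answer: $597$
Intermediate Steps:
$g{\left(u \right)} = -54$ ($g{\left(u \right)} = -24 + 6 \left(-5\right) = -24 - 30 = -54$)
$t - 11 g{\left(-1 \right)} = 3 - -594 = 3 + 594 = 597$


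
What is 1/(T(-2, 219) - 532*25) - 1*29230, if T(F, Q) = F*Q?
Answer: -401561741/13738 ≈ -29230.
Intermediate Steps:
1/(T(-2, 219) - 532*25) - 1*29230 = 1/(-2*219 - 532*25) - 1*29230 = 1/(-438 - 13300) - 29230 = 1/(-13738) - 29230 = -1/13738 - 29230 = -401561741/13738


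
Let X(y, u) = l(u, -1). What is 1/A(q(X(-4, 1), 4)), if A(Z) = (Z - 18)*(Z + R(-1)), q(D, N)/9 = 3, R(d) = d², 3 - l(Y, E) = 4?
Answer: 1/252 ≈ 0.0039683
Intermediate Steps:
l(Y, E) = -1 (l(Y, E) = 3 - 1*4 = 3 - 4 = -1)
X(y, u) = -1
q(D, N) = 27 (q(D, N) = 9*3 = 27)
A(Z) = (1 + Z)*(-18 + Z) (A(Z) = (Z - 18)*(Z + (-1)²) = (-18 + Z)*(Z + 1) = (-18 + Z)*(1 + Z) = (1 + Z)*(-18 + Z))
1/A(q(X(-4, 1), 4)) = 1/(-18 + 27² - 17*27) = 1/(-18 + 729 - 459) = 1/252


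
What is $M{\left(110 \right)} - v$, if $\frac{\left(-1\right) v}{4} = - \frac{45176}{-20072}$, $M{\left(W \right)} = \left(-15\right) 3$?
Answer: $- \frac{90317}{2509} \approx -35.997$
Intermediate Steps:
$M{\left(W \right)} = -45$
$v = - \frac{22588}{2509}$ ($v = - 4 \left(- \frac{45176}{-20072}\right) = - 4 \left(\left(-45176\right) \left(- \frac{1}{20072}\right)\right) = \left(-4\right) \frac{5647}{2509} = - \frac{22588}{2509} \approx -9.0028$)
$M{\left(110 \right)} - v = -45 - - \frac{22588}{2509} = -45 + \frac{22588}{2509} = - \frac{90317}{2509}$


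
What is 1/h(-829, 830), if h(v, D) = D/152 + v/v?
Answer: 76/491 ≈ 0.15479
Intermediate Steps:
h(v, D) = 1 + D/152 (h(v, D) = D*(1/152) + 1 = D/152 + 1 = 1 + D/152)
1/h(-829, 830) = 1/(1 + (1/152)*830) = 1/(1 + 415/76) = 1/(491/76) = 76/491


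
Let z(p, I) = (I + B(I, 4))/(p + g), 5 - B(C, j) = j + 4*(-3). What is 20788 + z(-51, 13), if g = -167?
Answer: 2265879/109 ≈ 20788.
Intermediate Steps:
B(C, j) = 17 - j (B(C, j) = 5 - (j + 4*(-3)) = 5 - (j - 12) = 5 - (-12 + j) = 5 + (12 - j) = 17 - j)
z(p, I) = (13 + I)/(-167 + p) (z(p, I) = (I + (17 - 1*4))/(p - 167) = (I + (17 - 4))/(-167 + p) = (I + 13)/(-167 + p) = (13 + I)/(-167 + p))
20788 + z(-51, 13) = 20788 + (13 + 13)/(-167 - 51) = 20788 + 26/(-218) = 20788 - 1/218*26 = 20788 - 13/109 = 2265879/109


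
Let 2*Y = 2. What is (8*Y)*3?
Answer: 24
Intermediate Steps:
Y = 1 (Y = (1/2)*2 = 1)
(8*Y)*3 = (8*1)*3 = 8*3 = 24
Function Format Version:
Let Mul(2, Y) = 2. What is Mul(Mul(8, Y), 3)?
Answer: 24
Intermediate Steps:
Y = 1 (Y = Mul(Rational(1, 2), 2) = 1)
Mul(Mul(8, Y), 3) = Mul(Mul(8, 1), 3) = Mul(8, 3) = 24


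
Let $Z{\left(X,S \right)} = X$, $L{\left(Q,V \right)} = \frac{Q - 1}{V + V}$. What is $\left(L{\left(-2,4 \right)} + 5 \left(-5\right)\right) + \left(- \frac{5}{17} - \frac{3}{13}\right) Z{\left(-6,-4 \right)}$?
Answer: $- \frac{39295}{1768} \approx -22.226$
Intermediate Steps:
$L{\left(Q,V \right)} = \frac{-1 + Q}{2 V}$
$\left(L{\left(-2,4 \right)} + 5 \left(-5\right)\right) + \left(- \frac{5}{17} - \frac{3}{13}\right) Z{\left(-6,-4 \right)} = \left(\frac{-1 - 2}{2 \cdot 4} + 5 \left(-5\right)\right) + \left(- \frac{5}{17} - \frac{3}{13}\right) \left(-6\right) = \left(\frac{1}{2} \cdot \frac{1}{4} \left(-3\right) - 25\right) + \left(\left(-5\right) \frac{1}{17} - \frac{3}{13}\right) \left(-6\right) = \left(- \frac{3}{8} - 25\right) + \left(- \frac{5}{17} - \frac{3}{13}\right) \left(-6\right) = - \frac{203}{8} - - \frac{696}{221} = - \frac{203}{8} + \frac{696}{221} = - \frac{39295}{1768}$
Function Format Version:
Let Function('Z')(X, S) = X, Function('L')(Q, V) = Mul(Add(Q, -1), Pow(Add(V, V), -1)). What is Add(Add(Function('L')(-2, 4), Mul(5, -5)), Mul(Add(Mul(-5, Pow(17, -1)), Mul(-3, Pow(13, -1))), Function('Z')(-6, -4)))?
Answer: Rational(-39295, 1768) ≈ -22.226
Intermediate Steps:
Function('L')(Q, V) = Mul(Rational(1, 2), Pow(V, -1), Add(-1, Q)) (Function('L')(Q, V) = Mul(Add(-1, Q), Pow(Mul(2, V), -1)) = Mul(Add(-1, Q), Mul(Rational(1, 2), Pow(V, -1))) = Mul(Rational(1, 2), Pow(V, -1), Add(-1, Q)))
Add(Add(Function('L')(-2, 4), Mul(5, -5)), Mul(Add(Mul(-5, Pow(17, -1)), Mul(-3, Pow(13, -1))), Function('Z')(-6, -4))) = Add(Add(Mul(Rational(1, 2), Pow(4, -1), Add(-1, -2)), Mul(5, -5)), Mul(Add(Mul(-5, Pow(17, -1)), Mul(-3, Pow(13, -1))), -6)) = Add(Add(Mul(Rational(1, 2), Rational(1, 4), -3), -25), Mul(Add(Mul(-5, Rational(1, 17)), Mul(-3, Rational(1, 13))), -6)) = Add(Add(Rational(-3, 8), -25), Mul(Add(Rational(-5, 17), Rational(-3, 13)), -6)) = Add(Rational(-203, 8), Mul(Rational(-116, 221), -6)) = Add(Rational(-203, 8), Rational(696, 221)) = Rational(-39295, 1768)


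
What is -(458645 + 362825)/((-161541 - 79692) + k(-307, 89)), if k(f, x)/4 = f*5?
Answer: 821470/247373 ≈ 3.3208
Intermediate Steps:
k(f, x) = 20*f (k(f, x) = 4*(f*5) = 4*(5*f) = 20*f)
-(458645 + 362825)/((-161541 - 79692) + k(-307, 89)) = -(458645 + 362825)/((-161541 - 79692) + 20*(-307)) = -821470/(-241233 - 6140) = -821470/(-247373) = -821470*(-1)/247373 = -1*(-821470/247373) = 821470/247373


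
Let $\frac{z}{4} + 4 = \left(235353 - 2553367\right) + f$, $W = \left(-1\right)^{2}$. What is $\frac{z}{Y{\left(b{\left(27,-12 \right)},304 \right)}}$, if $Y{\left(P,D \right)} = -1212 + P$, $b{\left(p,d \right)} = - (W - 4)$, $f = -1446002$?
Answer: $\frac{37360}{3} \approx 12453.0$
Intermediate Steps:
$W = 1$
$b{\left(p,d \right)} = 3$ ($b{\left(p,d \right)} = - (1 - 4) = \left(-1\right) \left(-3\right) = 3$)
$z = -15056080$ ($z = -16 + 4 \left(\left(235353 - 2553367\right) - 1446002\right) = -16 + 4 \left(-2318014 - 1446002\right) = -16 + 4 \left(-3764016\right) = -16 - 15056064 = -15056080$)
$\frac{z}{Y{\left(b{\left(27,-12 \right)},304 \right)}} = - \frac{15056080}{-1212 + 3} = - \frac{15056080}{-1209} = \left(-15056080\right) \left(- \frac{1}{1209}\right) = \frac{37360}{3}$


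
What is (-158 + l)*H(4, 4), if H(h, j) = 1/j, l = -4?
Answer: -81/2 ≈ -40.500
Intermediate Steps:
(-158 + l)*H(4, 4) = (-158 - 4)/4 = -162*1/4 = -81/2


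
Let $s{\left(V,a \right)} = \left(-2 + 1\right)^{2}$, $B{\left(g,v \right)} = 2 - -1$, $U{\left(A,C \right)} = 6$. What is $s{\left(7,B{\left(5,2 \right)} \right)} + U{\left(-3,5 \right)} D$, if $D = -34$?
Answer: $-203$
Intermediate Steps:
$B{\left(g,v \right)} = 3$ ($B{\left(g,v \right)} = 2 + 1 = 3$)
$s{\left(V,a \right)} = 1$ ($s{\left(V,a \right)} = \left(-1\right)^{2} = 1$)
$s{\left(7,B{\left(5,2 \right)} \right)} + U{\left(-3,5 \right)} D = 1 + 6 \left(-34\right) = 1 - 204 = -203$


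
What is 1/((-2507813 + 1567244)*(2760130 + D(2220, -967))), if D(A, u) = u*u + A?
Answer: -1/3477696502791 ≈ -2.8755e-13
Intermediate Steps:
D(A, u) = A + u² (D(A, u) = u² + A = A + u²)
1/((-2507813 + 1567244)*(2760130 + D(2220, -967))) = 1/((-2507813 + 1567244)*(2760130 + (2220 + (-967)²))) = 1/(-940569*(2760130 + (2220 + 935089))) = 1/(-940569*(2760130 + 937309)) = 1/(-940569*3697439) = 1/(-3477696502791) = -1/3477696502791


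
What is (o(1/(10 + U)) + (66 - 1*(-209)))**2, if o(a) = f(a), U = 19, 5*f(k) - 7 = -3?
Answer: 1901641/25 ≈ 76066.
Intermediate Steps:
f(k) = 4/5 (f(k) = 7/5 + (1/5)*(-3) = 7/5 - 3/5 = 4/5)
o(a) = 4/5
(o(1/(10 + U)) + (66 - 1*(-209)))**2 = (4/5 + (66 - 1*(-209)))**2 = (4/5 + (66 + 209))**2 = (4/5 + 275)**2 = (1379/5)**2 = 1901641/25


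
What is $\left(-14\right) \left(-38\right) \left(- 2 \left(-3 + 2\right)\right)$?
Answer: $1064$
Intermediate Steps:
$\left(-14\right) \left(-38\right) \left(- 2 \left(-3 + 2\right)\right) = 532 \left(\left(-2\right) \left(-1\right)\right) = 532 \cdot 2 = 1064$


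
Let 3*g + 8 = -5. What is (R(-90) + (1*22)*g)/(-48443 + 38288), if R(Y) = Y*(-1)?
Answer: 16/30465 ≈ 0.00052519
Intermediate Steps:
g = -13/3 (g = -8/3 + (1/3)*(-5) = -8/3 - 5/3 = -13/3 ≈ -4.3333)
R(Y) = -Y
(R(-90) + (1*22)*g)/(-48443 + 38288) = (-1*(-90) + (1*22)*(-13/3))/(-48443 + 38288) = (90 + 22*(-13/3))/(-10155) = (90 - 286/3)*(-1/10155) = -16/3*(-1/10155) = 16/30465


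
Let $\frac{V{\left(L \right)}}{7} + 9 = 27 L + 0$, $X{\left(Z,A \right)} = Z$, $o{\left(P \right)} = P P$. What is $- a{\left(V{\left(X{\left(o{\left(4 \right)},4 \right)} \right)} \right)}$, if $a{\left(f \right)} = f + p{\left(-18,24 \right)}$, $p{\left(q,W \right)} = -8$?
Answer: $-2953$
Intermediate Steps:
$o{\left(P \right)} = P^{2}$
$V{\left(L \right)} = -63 + 189 L$ ($V{\left(L \right)} = -63 + 7 \left(27 L + 0\right) = -63 + 7 \cdot 27 L = -63 + 189 L$)
$a{\left(f \right)} = -8 + f$ ($a{\left(f \right)} = f - 8 = -8 + f$)
$- a{\left(V{\left(X{\left(o{\left(4 \right)},4 \right)} \right)} \right)} = - (-8 - \left(63 - 189 \cdot 4^{2}\right)) = - (-8 + \left(-63 + 189 \cdot 16\right)) = - (-8 + \left(-63 + 3024\right)) = - (-8 + 2961) = \left(-1\right) 2953 = -2953$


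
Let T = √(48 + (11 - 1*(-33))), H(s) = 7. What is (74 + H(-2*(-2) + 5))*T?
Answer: 162*√23 ≈ 776.92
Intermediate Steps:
T = 2*√23 (T = √(48 + (11 + 33)) = √(48 + 44) = √92 = 2*√23 ≈ 9.5917)
(74 + H(-2*(-2) + 5))*T = (74 + 7)*(2*√23) = 81*(2*√23) = 162*√23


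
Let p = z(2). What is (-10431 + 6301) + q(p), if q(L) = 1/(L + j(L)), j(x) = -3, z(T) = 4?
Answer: -4129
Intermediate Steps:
p = 4
q(L) = 1/(-3 + L) (q(L) = 1/(L - 3) = 1/(-3 + L))
(-10431 + 6301) + q(p) = (-10431 + 6301) + 1/(-3 + 4) = -4130 + 1/1 = -4130 + 1 = -4129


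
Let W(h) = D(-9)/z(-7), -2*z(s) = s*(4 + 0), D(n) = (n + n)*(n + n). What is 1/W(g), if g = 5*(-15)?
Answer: 7/162 ≈ 0.043210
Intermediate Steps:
D(n) = 4*n² (D(n) = (2*n)*(2*n) = 4*n²)
g = -75
z(s) = -2*s (z(s) = -s*(4 + 0)/2 = -s*4/2 = -2*s)
W(h) = 162/7 (W(h) = (4*(-9)²)/((-2*(-7))) = (4*81)/14 = 324*(1/14) = 162/7)
1/W(g) = 1/(162/7) = 7/162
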